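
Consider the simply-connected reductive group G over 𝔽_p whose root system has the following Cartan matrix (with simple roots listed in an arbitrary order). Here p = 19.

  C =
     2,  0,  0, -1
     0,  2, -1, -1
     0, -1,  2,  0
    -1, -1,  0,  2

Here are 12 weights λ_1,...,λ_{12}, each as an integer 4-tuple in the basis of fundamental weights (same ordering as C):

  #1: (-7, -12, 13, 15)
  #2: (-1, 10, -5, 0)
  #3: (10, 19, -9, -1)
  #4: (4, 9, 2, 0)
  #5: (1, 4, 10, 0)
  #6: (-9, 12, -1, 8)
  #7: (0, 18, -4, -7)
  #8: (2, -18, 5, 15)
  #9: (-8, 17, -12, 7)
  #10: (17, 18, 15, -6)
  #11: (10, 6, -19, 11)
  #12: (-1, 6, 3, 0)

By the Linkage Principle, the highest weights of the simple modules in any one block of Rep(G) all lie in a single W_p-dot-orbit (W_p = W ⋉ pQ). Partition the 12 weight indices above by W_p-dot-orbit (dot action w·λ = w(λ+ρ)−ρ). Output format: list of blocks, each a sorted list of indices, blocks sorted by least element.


Cartan matrix: type A_4 (|W|=120); un-permuting the 4 rows.

Ā_19 reps of the 12 weights (A_4, coords as presented):

  λ_1+ρ ↦ (5, 10, 3, 1) · λ_2+ρ ↦ (0, 7, 4, 1) · λ_3+ρ ↦ (0, 7, 4, 1) · λ_4+ρ ↦ (5, 10, 3, 1) · λ_5+ρ ↦ (2, 5, 11, 1) · λ_6+ρ ↦ (5, 10, 3, 1) · λ_7+ρ ↦ (5, 10, 3, 1) · λ_8+ρ ↦ (2, 5, 11, 1) · λ_9+ρ ↦ (0, 7, 4, 1) · λ_10+ρ ↦ (5, 10, 3, 1) · λ_11+ρ ↦ (0, 7, 4, 1) · λ_12+ρ ↦ (0, 7, 4, 1)

These 12 weights hit 3 W_19-dot-orbits; sizes (5, 5, 2):

[[1, 4, 6, 7, 10], [2, 3, 9, 11, 12], [5, 8]]


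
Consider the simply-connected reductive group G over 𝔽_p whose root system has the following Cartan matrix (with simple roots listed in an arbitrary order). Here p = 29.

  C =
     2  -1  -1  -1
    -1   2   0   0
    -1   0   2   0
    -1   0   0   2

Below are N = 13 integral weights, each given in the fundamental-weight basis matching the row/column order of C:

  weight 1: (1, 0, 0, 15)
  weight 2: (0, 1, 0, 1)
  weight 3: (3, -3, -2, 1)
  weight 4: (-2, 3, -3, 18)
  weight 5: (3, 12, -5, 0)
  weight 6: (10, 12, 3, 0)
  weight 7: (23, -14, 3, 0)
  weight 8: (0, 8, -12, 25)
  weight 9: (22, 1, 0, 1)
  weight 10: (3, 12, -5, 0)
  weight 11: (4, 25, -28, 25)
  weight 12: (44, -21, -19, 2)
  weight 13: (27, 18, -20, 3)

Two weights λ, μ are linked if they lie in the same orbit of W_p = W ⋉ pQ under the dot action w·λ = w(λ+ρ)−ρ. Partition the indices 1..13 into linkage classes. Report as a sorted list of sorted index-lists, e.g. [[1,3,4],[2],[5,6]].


Root system D_4: the 4×4 matrix C matches after relabeling.

W_29-reps of the 13 weights in Ā_29 (same 4-coord order as C):

    1: (2, 1, 1, 16)
    2: (1, 2, 1, 2)
    3: (1, 2, 1, 2)
    4: (2, 1, 1, 16)
    5: (0, 13, 4, 1)
    6: (0, 13, 4, 1)
    7: (0, 13, 4, 1)
    8: (2, 1, 1, 16)
    9: (1, 2, 1, 2)
    10: (0, 13, 4, 1)
    11: (1, 2, 1, 2)
    12: (2, 1, 1, 16)
    13: (2, 1, 1, 16)

Partition of {1..13} into 3 W_29-dot-orbits:

[[1, 4, 8, 12, 13], [2, 3, 9, 11], [5, 6, 7, 10]]


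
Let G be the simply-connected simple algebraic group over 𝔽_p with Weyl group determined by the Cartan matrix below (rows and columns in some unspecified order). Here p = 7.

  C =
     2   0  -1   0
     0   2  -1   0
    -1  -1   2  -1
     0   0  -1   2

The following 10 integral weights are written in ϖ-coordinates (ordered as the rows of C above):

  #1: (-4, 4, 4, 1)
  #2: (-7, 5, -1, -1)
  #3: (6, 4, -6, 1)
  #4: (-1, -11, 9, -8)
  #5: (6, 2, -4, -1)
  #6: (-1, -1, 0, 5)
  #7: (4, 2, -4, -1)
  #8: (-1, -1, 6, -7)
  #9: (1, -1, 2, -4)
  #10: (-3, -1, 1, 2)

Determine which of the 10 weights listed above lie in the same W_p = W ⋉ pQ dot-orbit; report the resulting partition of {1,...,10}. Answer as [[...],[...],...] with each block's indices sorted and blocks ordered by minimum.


Type D_4, rank 4, |W|=192; reorder rows/cols to standard.

Each λ_j+ρ reduced to Ā_7; 4-tuples below use C's row order:

  λ_1+ρ ↦ (2, 0, 0, 3)
  λ_2+ρ ↦ (0, 0, 0, 6)
  λ_3+ρ ↦ (2, 0, 0, 3)
  λ_4+ρ ↦ (4, 0, 0, 3)
  λ_5+ρ ↦ (4, 0, 0, 3)
  λ_6+ρ ↦ (0, 0, 0, 6)
  λ_7+ρ ↦ (2, 0, 0, 3)
  λ_8+ρ ↦ (0, 0, 0, 6)
  λ_9+ρ ↦ (2, 0, 0, 3)
  λ_10+ρ ↦ (2, 0, 0, 3)

3 distinct reps among the 10 weights ⇒ 3 W_7-linkage classes:

[[1, 3, 7, 9, 10], [2, 6, 8], [4, 5]]


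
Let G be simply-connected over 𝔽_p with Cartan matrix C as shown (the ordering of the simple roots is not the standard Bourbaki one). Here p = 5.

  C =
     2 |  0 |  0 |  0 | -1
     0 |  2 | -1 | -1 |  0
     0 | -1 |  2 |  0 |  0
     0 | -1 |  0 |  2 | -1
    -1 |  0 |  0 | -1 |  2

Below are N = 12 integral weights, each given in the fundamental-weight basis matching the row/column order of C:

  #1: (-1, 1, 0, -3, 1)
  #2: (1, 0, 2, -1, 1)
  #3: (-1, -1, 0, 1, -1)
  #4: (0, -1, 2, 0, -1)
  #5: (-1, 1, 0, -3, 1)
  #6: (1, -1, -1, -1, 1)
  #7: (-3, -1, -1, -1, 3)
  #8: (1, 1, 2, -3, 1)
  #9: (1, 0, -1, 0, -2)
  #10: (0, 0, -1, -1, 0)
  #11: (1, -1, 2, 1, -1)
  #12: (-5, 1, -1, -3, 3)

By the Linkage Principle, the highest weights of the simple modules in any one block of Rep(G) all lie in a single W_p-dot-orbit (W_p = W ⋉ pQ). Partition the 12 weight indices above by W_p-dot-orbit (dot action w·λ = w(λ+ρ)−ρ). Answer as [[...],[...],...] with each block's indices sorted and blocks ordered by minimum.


A_5 Cartan matrix, 5 simple roots permuted; ρ=(1,1,1,1,1).

W_5-reps of the 12 weights in Ā_5 (same 5-coord order as C):

  1: (0, 0, 1, 2, 0) · 2: (1, 1, 0, 0, 1) · 3: (0, 0, 1, 2, 0) · 4: (1, 0, 3, 1, 0) · 5: (0, 0, 1, 2, 0) · 6: (2, 0, 0, 0, 2) · 7: (2, 0, 0, 0, 2) · 8: (0, 0, 1, 2, 0) · 9: (1, 1, 0, 0, 1) · 10: (1, 1, 0, 0, 1) · 11: (0, 0, 1, 2, 0) · 12: (2, 0, 0, 0, 2)

Linkage partition of the 12 weights (4 classes, p=5):

[[1, 3, 5, 8, 11], [2, 9, 10], [4], [6, 7, 12]]


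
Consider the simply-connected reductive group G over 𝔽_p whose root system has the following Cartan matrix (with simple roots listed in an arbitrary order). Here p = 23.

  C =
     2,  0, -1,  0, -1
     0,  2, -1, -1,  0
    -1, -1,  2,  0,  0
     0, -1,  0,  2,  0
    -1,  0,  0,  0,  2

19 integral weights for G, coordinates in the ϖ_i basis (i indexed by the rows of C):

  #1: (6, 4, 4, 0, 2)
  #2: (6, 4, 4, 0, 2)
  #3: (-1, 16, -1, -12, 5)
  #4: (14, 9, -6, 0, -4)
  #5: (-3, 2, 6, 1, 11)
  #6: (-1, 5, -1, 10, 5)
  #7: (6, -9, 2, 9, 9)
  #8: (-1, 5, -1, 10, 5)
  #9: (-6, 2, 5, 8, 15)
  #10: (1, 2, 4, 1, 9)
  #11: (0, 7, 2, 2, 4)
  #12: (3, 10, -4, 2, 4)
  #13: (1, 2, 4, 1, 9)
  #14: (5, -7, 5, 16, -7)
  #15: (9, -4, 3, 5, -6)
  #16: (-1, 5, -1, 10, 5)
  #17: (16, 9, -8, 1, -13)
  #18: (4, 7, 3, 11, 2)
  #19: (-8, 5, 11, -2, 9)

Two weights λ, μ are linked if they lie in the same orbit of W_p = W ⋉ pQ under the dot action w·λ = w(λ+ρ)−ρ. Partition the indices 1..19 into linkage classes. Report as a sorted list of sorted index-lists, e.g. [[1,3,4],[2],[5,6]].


Root system A_5: the 5×5 matrix C matches after relabeling.

Each λ_j+ρ reduced to Ā_23; 5-tuples below use C's row order:

  λ_1+ρ ↦ (7, 5, 5, 1, 3)
  λ_2+ρ ↦ (7, 5, 5, 1, 3)
  λ_3+ρ ↦ (0, 6, 0, 11, 6)
  λ_4+ρ ↦ (7, 5, 5, 1, 3)
  λ_5+ρ ↦ (2, 3, 5, 2, 10)
  λ_6+ρ ↦ (0, 6, 0, 11, 6)
  λ_7+ρ ↦ (2, 3, 5, 2, 10)
  λ_8+ρ ↦ (0, 6, 0, 11, 6)
  λ_9+ρ ↦ (5, 3, 1, 3, 5)
  λ_10+ρ ↦ (2, 3, 5, 2, 10)
  λ_11+ρ ↦ (1, 8, 3, 3, 5)
  λ_12+ρ ↦ (1, 8, 3, 3, 5)
  λ_13+ρ ↦ (2, 3, 5, 2, 10)
  λ_14+ρ ↦ (0, 6, 0, 11, 6)
  λ_15+ρ ↦ (5, 3, 1, 3, 5)
  λ_16+ρ ↦ (0, 6, 0, 11, 6)
  λ_17+ρ ↦ (2, 3, 5, 2, 10)
  λ_18+ρ ↦ (1, 8, 3, 3, 5)
  λ_19+ρ ↦ (7, 5, 5, 1, 3)

Linkage partition of the 19 weights (5 classes, p=23):

[[1, 2, 4, 19], [3, 6, 8, 14, 16], [5, 7, 10, 13, 17], [9, 15], [11, 12, 18]]


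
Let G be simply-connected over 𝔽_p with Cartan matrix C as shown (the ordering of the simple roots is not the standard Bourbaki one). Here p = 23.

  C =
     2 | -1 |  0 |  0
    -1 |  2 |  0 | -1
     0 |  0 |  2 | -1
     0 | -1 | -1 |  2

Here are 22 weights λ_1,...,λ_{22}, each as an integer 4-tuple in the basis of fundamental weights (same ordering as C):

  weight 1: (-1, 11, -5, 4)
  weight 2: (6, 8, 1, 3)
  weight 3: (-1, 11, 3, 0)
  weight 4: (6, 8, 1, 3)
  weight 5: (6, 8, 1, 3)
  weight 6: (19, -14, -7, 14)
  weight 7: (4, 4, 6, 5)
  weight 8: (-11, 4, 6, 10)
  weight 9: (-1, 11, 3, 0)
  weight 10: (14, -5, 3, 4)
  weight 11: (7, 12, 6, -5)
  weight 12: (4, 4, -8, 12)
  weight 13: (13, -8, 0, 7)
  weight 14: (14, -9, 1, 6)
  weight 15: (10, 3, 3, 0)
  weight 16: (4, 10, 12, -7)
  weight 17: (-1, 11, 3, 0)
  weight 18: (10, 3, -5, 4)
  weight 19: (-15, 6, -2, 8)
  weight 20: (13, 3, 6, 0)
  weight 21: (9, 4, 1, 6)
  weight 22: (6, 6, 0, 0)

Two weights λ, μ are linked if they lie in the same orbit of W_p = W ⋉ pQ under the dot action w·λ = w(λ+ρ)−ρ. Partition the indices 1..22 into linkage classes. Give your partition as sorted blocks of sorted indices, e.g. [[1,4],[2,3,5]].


Root system A_4: the 4×4 matrix C matches after relabeling.

Alcove-folded reps (p=23, 22 weights, presented ϖ-order):

  1: (0, 12, 4, 1);  2: (7, 9, 2, 4);  3: (0, 12, 4, 1);  4: (7, 9, 2, 4);  5: (7, 9, 2, 4);  6: (7, 9, 2, 4);  7: (5, 5, 7, 6);  8: (5, 5, 7, 6);  9: (0, 12, 4, 1);  10: (11, 4, 4, 1);  11: (7, 9, 2, 4);  12: (5, 5, 7, 6);  13: (7, 7, 1, 1);  14: (7, 7, 1, 1);  15: (11, 4, 4, 1);  16: (5, 5, 7, 6);  17: (0, 12, 4, 1);  18: (11, 4, 4, 1);  19: (7, 7, 1, 1);  20: (11, 4, 4, 1);  21: (9, 5, 1, 7);  22: (7, 7, 1, 1)

Grouping the 22 weights by Ā_23-representative: 6 linkage classes.

[[1, 3, 9, 17], [2, 4, 5, 6, 11], [7, 8, 12, 16], [10, 15, 18, 20], [13, 14, 19, 22], [21]]


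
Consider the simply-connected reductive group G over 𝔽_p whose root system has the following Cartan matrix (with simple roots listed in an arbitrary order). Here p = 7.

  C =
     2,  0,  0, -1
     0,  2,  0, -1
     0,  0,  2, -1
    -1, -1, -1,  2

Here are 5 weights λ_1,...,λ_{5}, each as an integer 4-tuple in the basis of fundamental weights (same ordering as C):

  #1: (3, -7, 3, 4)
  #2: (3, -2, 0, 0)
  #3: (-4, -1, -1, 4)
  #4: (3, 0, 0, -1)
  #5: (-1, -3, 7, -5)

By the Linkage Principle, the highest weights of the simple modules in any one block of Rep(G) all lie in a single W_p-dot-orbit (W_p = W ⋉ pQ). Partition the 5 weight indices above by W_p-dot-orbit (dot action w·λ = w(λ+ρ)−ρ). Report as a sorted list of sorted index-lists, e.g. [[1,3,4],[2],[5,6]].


C ↔ D_4 under row/col permutation; |W(D_4)| = 192.

W_7-reps of the 5 weights in Ā_7 (same 4-coord order as C):

  λ_1+ρ ↦ (2, 0, 2, 1);  λ_2+ρ ↦ (4, 1, 1, 0);  λ_3+ρ ↦ (3, 0, 0, 2);  λ_4+ρ ↦ (4, 1, 1, 0);  λ_5+ρ ↦ (2, 0, 2, 1)

These 5 weights hit 3 W_7-dot-orbits; sizes (2, 2, 1):

[[1, 5], [2, 4], [3]]


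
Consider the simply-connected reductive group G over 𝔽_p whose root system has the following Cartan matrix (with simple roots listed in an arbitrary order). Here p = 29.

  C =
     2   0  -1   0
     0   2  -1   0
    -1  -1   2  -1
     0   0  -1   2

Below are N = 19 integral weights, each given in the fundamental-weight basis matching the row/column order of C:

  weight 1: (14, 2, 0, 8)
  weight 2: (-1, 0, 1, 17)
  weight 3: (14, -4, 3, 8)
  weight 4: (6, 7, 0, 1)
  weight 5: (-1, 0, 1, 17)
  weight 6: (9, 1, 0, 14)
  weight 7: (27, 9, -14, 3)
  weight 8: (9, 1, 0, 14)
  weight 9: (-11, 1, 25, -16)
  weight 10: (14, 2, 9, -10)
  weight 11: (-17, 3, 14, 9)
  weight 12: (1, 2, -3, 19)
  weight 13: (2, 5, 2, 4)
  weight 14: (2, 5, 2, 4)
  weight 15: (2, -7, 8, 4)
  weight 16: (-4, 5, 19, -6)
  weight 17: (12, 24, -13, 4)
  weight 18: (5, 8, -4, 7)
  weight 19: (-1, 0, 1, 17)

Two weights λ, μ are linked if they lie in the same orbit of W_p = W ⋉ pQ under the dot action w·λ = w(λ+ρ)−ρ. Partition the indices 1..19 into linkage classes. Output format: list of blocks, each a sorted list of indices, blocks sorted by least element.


Root system D_4: the 4×4 matrix C matches after relabeling.

W_29-reps of the 19 weights in Ā_29 (same 4-coord order as C):

  λ_1+ρ ↦ (15, 3, 1, 9)
  λ_2+ρ ↦ (0, 1, 2, 18)
  λ_3+ρ ↦ (15, 3, 1, 9)
  λ_4+ρ ↦ (7, 8, 1, 2)
  λ_5+ρ ↦ (0, 1, 2, 18)
  λ_6+ρ ↦ (10, 2, 1, 15)
  λ_7+ρ ↦ (15, 3, 1, 9)
  λ_8+ρ ↦ (10, 2, 1, 15)
  λ_9+ρ ↦ (10, 2, 1, 15)
  λ_10+ρ ↦ (15, 3, 1, 9)
  λ_11+ρ ↦ (15, 3, 1, 9)
  λ_12+ρ ↦ (0, 1, 2, 18)
  λ_13+ρ ↦ (3, 6, 3, 5)
  λ_14+ρ ↦ (3, 6, 3, 5)
  λ_15+ρ ↦ (3, 6, 3, 5)
  λ_16+ρ ↦ (3, 6, 3, 5)
  λ_17+ρ ↦ (1, 13, 3, 7)
  λ_18+ρ ↦ (3, 6, 3, 5)
  λ_19+ρ ↦ (0, 1, 2, 18)

Partition of {1..19} into 6 W_29-dot-orbits:

[[1, 3, 7, 10, 11], [2, 5, 12, 19], [4], [6, 8, 9], [13, 14, 15, 16, 18], [17]]


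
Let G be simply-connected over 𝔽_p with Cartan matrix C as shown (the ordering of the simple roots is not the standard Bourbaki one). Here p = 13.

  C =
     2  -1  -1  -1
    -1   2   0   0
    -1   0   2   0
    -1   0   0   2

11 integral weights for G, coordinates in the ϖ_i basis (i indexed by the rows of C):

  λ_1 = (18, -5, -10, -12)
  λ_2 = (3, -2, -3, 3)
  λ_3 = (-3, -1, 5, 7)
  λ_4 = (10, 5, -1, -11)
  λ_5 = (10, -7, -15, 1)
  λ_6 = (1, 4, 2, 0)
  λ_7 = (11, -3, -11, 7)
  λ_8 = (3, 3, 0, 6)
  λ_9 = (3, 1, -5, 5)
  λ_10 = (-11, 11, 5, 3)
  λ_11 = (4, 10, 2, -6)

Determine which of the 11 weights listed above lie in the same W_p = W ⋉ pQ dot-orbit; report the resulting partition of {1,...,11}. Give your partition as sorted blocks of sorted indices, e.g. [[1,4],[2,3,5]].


D_4 Cartan matrix, 4 simple roots permuted; ρ=(1,1,1,1).

W_13-reps of the 11 weights in Ā_13 (same 4-coord order as C):

  λ_1+ρ ↦ (1, 1, 2, 4) · λ_2+ρ ↦ (1, 1, 2, 4) · λ_3+ρ ↦ (0, 2, 4, 6) · λ_4+ρ ↦ (0, 2, 4, 6) · λ_5+ρ ↦ (0, 2, 4, 6) · λ_6+ρ ↦ (2, 5, 3, 1) · λ_7+ρ ↦ (2, 5, 3, 1) · λ_8+ρ ↦ (1, 1, 2, 4) · λ_9+ρ ↦ (0, 2, 4, 6) · λ_10+ρ ↦ (0, 2, 4, 6) · λ_11+ρ ↦ (2, 5, 3, 1)

3 distinct reps among the 11 weights ⇒ 3 W_13-linkage classes:

[[1, 2, 8], [3, 4, 5, 9, 10], [6, 7, 11]]


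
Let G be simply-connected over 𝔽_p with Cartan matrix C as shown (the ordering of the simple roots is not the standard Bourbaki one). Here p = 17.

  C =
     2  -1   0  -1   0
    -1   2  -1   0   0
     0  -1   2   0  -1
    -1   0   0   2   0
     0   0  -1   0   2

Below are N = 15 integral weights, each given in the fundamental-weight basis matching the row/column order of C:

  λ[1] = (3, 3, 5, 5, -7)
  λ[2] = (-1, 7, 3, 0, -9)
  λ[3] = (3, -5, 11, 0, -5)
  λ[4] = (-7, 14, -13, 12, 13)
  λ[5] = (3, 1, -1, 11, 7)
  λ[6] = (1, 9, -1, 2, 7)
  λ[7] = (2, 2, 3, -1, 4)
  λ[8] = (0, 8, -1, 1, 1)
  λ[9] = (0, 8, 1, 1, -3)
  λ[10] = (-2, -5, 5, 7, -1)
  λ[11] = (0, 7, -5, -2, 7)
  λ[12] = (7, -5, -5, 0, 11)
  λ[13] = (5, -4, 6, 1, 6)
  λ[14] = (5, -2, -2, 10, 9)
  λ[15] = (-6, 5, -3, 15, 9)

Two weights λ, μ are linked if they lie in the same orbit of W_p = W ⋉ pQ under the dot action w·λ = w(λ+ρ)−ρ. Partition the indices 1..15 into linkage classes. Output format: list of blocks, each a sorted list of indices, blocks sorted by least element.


Cartan matrix: type A_5 (|W|=720); un-permuting the 5 rows.

Folding the 15 weights λ_j+ρ into Ā_17 (reps in the given 5-coord order):

  1: (4, 4, 0, 3, 3) · 2: (0, 4, 4, 1, 4) · 3: (0, 4, 4, 1, 4) · 4: (3, 3, 4, 0, 5) · 5: (4, 1, 1, 3, 0) · 6: (1, 9, 0, 2, 2) · 7: (3, 3, 4, 0, 5) · 8: (1, 9, 0, 2, 2) · 9: (1, 9, 0, 2, 2) · 10: (4, 1, 1, 3, 0) · 11: (0, 4, 4, 1, 4) · 12: (0, 4, 4, 1, 4) · 13: (3, 3, 4, 0, 5) · 14: (4, 1, 1, 3, 0) · 15: (4, 1, 1, 3, 0)

Partition of {1..15} into 5 W_17-dot-orbits:

[[1], [2, 3, 11, 12], [4, 7, 13], [5, 10, 14, 15], [6, 8, 9]]


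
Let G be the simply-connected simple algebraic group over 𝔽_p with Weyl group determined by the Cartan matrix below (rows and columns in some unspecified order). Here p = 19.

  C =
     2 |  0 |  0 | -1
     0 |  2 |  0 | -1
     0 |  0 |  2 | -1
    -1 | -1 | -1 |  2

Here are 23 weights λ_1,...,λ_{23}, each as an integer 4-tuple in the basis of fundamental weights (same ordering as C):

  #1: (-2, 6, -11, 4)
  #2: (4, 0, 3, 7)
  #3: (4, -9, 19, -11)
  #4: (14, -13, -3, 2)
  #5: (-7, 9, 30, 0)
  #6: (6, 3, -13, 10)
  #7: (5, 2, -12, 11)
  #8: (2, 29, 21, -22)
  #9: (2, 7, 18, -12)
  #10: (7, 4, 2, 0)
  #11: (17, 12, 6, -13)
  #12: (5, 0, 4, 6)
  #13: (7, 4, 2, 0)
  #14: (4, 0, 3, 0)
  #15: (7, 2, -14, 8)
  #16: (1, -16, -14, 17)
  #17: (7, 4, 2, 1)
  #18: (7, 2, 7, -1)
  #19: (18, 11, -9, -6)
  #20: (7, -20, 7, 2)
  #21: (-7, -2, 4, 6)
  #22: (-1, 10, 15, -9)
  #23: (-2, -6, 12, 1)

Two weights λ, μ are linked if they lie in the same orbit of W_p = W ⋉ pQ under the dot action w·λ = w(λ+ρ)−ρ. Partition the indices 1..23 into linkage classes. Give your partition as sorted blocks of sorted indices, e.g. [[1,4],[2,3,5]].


Root system D_4: the 4×4 matrix C matches after relabeling.

W_19-reps of the 23 weights in Ā_19 (same 4-coord order as C):

  [1] (5, 1, 4, 1) · [2] (5, 1, 4, 1) · [3] (8, 5, 3, 1) · [4] (4, 1, 9, 2) · [5] (5, 1, 4, 1) · [6] (4, 1, 9, 2) · [7] (4, 1, 9, 2) · [8] (4, 1, 9, 2) · [9] (8, 3, 8, 0) · [10] (8, 5, 3, 1) · [11] (6, 1, 5, 0) · [12] (6, 1, 5, 0) · [13] (8, 5, 3, 1) · [14] (5, 1, 4, 1) · [15] (4, 1, 9, 2) · [16] (8, 5, 3, 1) · [17] (8, 5, 3, 1) · [18] (8, 3, 8, 0) · [19] (6, 1, 5, 0) · [20] (8, 3, 8, 0) · [21] (6, 1, 5, 0) · [22] (8, 3, 8, 0) · [23] (3, 1, 9, 1)

6 distinct reps among the 23 weights ⇒ 6 W_19-linkage classes:

[[1, 2, 5, 14], [3, 10, 13, 16, 17], [4, 6, 7, 8, 15], [9, 18, 20, 22], [11, 12, 19, 21], [23]]


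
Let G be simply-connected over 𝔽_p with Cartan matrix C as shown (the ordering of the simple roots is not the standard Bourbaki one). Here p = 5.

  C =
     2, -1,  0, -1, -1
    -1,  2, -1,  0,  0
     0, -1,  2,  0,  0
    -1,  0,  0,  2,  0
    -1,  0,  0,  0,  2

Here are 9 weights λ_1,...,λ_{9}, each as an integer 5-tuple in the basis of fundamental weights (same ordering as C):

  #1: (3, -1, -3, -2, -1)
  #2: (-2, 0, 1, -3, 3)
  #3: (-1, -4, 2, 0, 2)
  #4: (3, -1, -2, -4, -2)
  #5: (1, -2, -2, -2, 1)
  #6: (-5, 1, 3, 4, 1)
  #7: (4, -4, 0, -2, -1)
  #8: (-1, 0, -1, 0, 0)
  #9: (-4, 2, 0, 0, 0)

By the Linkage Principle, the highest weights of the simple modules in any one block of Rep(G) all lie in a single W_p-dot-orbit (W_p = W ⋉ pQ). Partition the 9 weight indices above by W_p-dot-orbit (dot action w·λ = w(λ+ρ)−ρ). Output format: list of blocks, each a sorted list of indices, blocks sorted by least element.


Dynkin diagram of C (from the 8 off-diagonal −1 entries): D_5.

Ā_5 reps of the 9 weights (D_5, coords as presented):

  [1] (1, 0, 0, 1, 0) · [2] (0, 1, 0, 1, 1) · [3] (1, 0, 0, 2, 0) · [4] (1, 0, 0, 2, 0) · [5] (1, 0, 1, 0, 1) · [6] (1, 0, 0, 1, 0) · [7] (0, 1, 1, 1, 0) · [8] (0, 1, 0, 1, 1) · [9] (0, 1, 0, 1, 1)

5 distinct reps among the 9 weights ⇒ 5 W_5-linkage classes:

[[1, 6], [2, 8, 9], [3, 4], [5], [7]]


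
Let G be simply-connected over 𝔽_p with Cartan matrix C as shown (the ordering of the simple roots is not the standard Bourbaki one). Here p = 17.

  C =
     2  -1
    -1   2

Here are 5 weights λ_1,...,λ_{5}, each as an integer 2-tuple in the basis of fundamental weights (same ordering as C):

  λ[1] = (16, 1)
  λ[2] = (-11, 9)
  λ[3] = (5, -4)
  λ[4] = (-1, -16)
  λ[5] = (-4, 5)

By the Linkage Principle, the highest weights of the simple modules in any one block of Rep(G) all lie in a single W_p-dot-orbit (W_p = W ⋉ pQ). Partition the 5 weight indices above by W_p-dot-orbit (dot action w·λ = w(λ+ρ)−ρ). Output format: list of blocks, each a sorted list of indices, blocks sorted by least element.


Cartan matrix: type A_2 (|W|=6); un-permuting the 2 rows.

λ_j+ρ reflected into Ā_17 (⟨·,θ^∨⟩≤17); 2-tuples as given:

  1: (15, 0)
  2: (10, 0)
  3: (3, 3)
  4: (15, 0)
  5: (3, 3)

These 5 weights hit 3 W_17-dot-orbits; sizes (2, 1, 2):

[[1, 4], [2], [3, 5]]


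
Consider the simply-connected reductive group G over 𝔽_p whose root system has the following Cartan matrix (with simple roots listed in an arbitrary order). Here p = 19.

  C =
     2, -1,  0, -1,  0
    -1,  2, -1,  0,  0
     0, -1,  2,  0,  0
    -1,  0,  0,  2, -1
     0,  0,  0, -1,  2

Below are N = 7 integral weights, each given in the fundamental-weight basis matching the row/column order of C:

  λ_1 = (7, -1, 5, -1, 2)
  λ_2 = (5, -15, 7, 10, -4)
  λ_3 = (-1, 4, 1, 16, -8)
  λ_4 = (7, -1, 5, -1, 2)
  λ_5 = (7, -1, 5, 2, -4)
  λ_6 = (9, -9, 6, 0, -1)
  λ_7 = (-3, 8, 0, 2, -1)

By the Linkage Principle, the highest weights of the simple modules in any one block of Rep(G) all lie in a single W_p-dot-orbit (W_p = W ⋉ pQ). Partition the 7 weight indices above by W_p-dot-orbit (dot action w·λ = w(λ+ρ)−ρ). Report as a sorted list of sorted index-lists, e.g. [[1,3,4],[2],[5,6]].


Dynkin diagram of C (from the 8 off-diagonal −1 entries): A_5.

Alcove-folded reps (p=19, 7 weights, presented ϖ-order):

    1: (8, 0, 6, 0, 3)
    2: (8, 0, 6, 0, 3)
    3: (0, 2, 3, 10, 2)
    4: (8, 0, 6, 0, 3)
    5: (8, 0, 6, 0, 3)
    6: (2, 7, 1, 1, 0)
    7: (2, 7, 1, 1, 0)

The 7 indices split into 3 linkage classes (same alcove rep ⇔ same W_19-dot-orbit):

[[1, 2, 4, 5], [3], [6, 7]]


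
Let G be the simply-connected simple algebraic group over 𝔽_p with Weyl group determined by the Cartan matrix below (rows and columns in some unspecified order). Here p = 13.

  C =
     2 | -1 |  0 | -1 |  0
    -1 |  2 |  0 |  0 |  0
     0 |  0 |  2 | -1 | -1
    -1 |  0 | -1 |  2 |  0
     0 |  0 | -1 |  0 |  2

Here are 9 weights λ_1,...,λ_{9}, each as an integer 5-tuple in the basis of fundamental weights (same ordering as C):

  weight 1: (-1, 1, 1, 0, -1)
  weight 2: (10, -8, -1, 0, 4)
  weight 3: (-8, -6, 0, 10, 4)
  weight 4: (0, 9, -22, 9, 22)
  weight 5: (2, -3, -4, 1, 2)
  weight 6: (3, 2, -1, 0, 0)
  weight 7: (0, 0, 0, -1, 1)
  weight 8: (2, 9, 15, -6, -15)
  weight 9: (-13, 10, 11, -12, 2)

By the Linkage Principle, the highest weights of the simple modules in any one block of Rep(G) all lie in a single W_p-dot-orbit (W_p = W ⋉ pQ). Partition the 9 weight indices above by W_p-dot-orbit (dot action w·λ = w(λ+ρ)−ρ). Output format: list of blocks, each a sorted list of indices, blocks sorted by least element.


Root system A_5: the 5×5 matrix C matches after relabeling.

Each λ_j+ρ reduced to Ā_13; 5-tuples below use C's row order:

  λ_1 → (0, 2, 2, 1, 0);  λ_2 → (4, 3, 0, 1, 1);  λ_3 → (4, 3, 0, 1, 1);  λ_4 → (0, 2, 2, 1, 0);  λ_5 → (0, 2, 2, 1, 0);  λ_6 → (4, 3, 0, 1, 1);  λ_7 → (1, 1, 1, 0, 2);  λ_8 → (0, 2, 2, 1, 0);  λ_9 → (1, 1, 1, 0, 2)

These 9 weights hit 3 W_13-dot-orbits; sizes (4, 3, 2):

[[1, 4, 5, 8], [2, 3, 6], [7, 9]]


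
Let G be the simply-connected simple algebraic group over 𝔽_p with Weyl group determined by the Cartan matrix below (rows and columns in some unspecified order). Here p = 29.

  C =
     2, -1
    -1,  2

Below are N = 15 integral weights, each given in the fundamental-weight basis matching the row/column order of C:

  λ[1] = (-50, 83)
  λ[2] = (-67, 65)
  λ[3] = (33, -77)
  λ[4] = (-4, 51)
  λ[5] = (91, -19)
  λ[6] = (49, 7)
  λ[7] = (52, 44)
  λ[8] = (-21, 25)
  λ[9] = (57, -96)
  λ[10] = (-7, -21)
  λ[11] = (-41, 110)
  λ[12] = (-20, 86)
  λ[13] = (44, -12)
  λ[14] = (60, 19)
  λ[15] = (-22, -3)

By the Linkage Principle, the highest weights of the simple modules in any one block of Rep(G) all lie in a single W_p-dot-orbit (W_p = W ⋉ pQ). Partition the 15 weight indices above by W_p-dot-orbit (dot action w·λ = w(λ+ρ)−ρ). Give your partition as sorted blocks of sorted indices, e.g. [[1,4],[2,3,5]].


A_2 Cartan matrix, 2 simple roots permuted; ρ=(1,1).

W_29-reps of the 15 weights in Ā_29 (same 2-coord order as C):

  1: (20, 6) · 2: (0, 21) · 3: (13, 5) · 4: (20, 6) · 5: (13, 5) · 6: (0, 21) · 7: (13, 5) · 8: (20, 6) · 9: (0, 21) · 10: (20, 6) · 11: (13, 5) · 12: (0, 19) · 13: (13, 5) · 14: (20, 6) · 15: (2, 21)

The 15 indices split into 5 linkage classes (same alcove rep ⇔ same W_29-dot-orbit):

[[1, 4, 8, 10, 14], [2, 6, 9], [3, 5, 7, 11, 13], [12], [15]]


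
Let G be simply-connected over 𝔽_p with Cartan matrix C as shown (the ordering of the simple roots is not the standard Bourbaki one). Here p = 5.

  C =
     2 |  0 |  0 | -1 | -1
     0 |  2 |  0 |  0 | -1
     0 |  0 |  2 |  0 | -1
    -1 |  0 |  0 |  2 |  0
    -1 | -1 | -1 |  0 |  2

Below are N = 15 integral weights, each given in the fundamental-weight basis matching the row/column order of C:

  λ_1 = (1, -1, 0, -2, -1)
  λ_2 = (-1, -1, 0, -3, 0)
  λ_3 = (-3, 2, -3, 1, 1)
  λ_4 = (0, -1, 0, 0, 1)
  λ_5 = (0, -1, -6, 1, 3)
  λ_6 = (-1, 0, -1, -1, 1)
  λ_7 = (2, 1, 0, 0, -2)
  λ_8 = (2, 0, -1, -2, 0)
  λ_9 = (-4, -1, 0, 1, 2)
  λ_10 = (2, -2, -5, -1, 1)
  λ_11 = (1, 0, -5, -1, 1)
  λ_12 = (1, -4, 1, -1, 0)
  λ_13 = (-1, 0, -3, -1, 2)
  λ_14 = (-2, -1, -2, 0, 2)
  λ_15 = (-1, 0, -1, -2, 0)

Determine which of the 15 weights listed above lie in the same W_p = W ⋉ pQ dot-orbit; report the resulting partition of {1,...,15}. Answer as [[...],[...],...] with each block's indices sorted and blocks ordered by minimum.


Root system D_5: the 5×5 matrix C matches after relabeling.

Each λ_j+ρ reduced to Ā_5; 5-tuples below use C's row order:

    λ_1+ρ ↦ (1, 0, 1, 1, 0)
    λ_2+ρ ↦ (1, 1, 0, 0, 0)
    λ_3+ρ ↦ (0, 1, 0, 0, 2)
    λ_4+ρ ↦ (1, 0, 1, 1, 0)
    λ_5+ρ ↦ (0, 1, 2, 0, 1)
    λ_6+ρ ↦ (0, 1, 0, 0, 2)
    λ_7+ρ ↦ (1, 1, 0, 0, 0)
    λ_8+ρ ↦ (1, 1, 0, 0, 0)
    λ_9+ρ ↦ (1, 0, 1, 1, 0)
    λ_10+ρ ↦ (0, 2, 1, 0, 1)
    λ_11+ρ ↦ (0, 1, 2, 0, 1)
    λ_12+ρ ↦ (0, 1, 0, 0, 2)
    λ_13+ρ ↦ (0, 1, 2, 0, 1)
    λ_14+ρ ↦ (1, 0, 1, 0, 1)
    λ_15+ρ ↦ (1, 1, 0, 0, 0)

Partition of {1..15} into 6 W_5-dot-orbits:

[[1, 4, 9], [2, 7, 8, 15], [3, 6, 12], [5, 11, 13], [10], [14]]


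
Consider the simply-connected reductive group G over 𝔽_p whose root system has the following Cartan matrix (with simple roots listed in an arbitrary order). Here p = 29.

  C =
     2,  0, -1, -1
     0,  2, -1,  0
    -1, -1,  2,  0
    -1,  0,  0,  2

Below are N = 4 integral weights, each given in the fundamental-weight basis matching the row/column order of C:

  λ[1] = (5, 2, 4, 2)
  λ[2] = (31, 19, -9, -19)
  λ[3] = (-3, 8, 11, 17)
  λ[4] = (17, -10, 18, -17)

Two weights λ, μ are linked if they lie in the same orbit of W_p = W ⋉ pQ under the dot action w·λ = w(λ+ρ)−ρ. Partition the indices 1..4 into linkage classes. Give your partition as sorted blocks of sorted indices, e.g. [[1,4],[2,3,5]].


A_4 Cartan matrix, 4 simple roots permuted; ρ=(1,1,1,1).

Alcove-folded reps (p=29, 4 weights, presented ϖ-order):

  [1] (6, 3, 5, 3);  [2] (6, 3, 5, 3);  [3] (2, 1, 10, 8);  [4] (2, 1, 10, 8)

The 4 indices split into 2 linkage classes (same alcove rep ⇔ same W_29-dot-orbit):

[[1, 2], [3, 4]]


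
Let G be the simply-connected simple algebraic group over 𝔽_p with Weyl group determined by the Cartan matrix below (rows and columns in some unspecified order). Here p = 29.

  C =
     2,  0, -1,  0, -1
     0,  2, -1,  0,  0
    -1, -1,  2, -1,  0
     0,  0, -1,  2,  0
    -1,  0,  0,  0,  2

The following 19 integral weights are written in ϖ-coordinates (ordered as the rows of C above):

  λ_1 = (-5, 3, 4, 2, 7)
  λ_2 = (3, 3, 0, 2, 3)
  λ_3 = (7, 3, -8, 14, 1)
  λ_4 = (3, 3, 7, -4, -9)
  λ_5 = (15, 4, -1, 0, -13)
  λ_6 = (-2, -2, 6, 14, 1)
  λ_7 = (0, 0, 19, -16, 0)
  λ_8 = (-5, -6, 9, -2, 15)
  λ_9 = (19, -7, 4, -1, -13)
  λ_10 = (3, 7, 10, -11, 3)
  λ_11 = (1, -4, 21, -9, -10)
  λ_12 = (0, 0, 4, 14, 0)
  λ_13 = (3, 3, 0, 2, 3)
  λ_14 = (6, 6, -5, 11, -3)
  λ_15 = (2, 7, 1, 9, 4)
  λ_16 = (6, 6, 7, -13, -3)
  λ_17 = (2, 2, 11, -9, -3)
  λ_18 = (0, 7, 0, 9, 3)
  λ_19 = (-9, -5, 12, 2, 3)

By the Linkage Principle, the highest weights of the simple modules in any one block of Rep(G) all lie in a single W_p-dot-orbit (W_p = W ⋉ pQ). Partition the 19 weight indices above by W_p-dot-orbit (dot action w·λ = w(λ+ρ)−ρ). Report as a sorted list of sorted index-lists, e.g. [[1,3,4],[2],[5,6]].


C ↔ D_5 under row/col permutation; |W(D_5)| = 1920.

Folding the 19 weights λ_j+ρ into Ā_29 (reps in the given 5-coord order):

    1: (4, 4, 1, 3, 4)
    2: (4, 4, 1, 3, 4)
    3: (1, 3, 4, 8, 2)
    4: (4, 4, 1, 3, 4)
    5: (4, 5, 0, 1, 12)
    6: (1, 1, 5, 15, 1)
    7: (1, 1, 5, 15, 1)
    8: (4, 5, 0, 1, 12)
    9: (4, 5, 0, 1, 12)
    10: (1, 8, 1, 10, 4)
    11: (1, 3, 4, 8, 2)
    12: (1, 1, 5, 15, 1)
    13: (4, 4, 1, 3, 4)
    14: (1, 3, 4, 8, 2)
    15: (1, 8, 1, 10, 4)
    16: (1, 3, 4, 8, 2)
    17: (1, 3, 4, 8, 2)
    18: (1, 8, 1, 10, 4)
    19: (4, 4, 1, 3, 4)

Partition of {1..19} into 5 W_29-dot-orbits:

[[1, 2, 4, 13, 19], [3, 11, 14, 16, 17], [5, 8, 9], [6, 7, 12], [10, 15, 18]]


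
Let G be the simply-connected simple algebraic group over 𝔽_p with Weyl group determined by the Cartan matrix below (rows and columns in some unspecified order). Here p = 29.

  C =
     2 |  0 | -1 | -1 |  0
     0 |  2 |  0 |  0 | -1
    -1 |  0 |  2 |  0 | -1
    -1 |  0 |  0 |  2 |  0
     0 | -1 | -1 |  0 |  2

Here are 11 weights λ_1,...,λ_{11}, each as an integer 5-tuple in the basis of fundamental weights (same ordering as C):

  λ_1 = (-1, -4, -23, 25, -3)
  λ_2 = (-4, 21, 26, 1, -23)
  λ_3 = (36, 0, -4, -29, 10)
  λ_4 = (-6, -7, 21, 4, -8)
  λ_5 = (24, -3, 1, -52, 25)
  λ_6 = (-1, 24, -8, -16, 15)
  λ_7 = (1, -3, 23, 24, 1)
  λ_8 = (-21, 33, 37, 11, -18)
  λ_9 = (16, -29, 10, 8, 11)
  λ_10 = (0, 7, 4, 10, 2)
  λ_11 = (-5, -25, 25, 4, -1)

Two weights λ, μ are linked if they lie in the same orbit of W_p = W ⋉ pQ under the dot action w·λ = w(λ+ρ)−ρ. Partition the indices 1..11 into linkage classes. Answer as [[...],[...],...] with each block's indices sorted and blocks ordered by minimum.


Root system A_5: the 5×5 matrix C matches after relabeling.

Alcove-folded reps (p=29, 11 weights, presented ϖ-order):

    λ_1 → (2, 0, 2, 1, 22)
    λ_2 → (2, 0, 2, 1, 22)
    λ_3 → (1, 8, 5, 11, 3)
    λ_4 → (5, 7, 4, 0, 6)
    λ_5 → (2, 0, 2, 1, 22)
    λ_6 → (5, 7, 4, 0, 6)
    λ_7 → (2, 0, 2, 1, 22)
    λ_8 → (1, 8, 5, 11, 3)
    λ_9 → (1, 8, 5, 11, 3)
    λ_10 → (1, 8, 5, 11, 3)
    λ_11 → (2, 0, 2, 1, 22)

Grouping the 11 weights by Ā_29-representative: 3 linkage classes.

[[1, 2, 5, 7, 11], [3, 8, 9, 10], [4, 6]]


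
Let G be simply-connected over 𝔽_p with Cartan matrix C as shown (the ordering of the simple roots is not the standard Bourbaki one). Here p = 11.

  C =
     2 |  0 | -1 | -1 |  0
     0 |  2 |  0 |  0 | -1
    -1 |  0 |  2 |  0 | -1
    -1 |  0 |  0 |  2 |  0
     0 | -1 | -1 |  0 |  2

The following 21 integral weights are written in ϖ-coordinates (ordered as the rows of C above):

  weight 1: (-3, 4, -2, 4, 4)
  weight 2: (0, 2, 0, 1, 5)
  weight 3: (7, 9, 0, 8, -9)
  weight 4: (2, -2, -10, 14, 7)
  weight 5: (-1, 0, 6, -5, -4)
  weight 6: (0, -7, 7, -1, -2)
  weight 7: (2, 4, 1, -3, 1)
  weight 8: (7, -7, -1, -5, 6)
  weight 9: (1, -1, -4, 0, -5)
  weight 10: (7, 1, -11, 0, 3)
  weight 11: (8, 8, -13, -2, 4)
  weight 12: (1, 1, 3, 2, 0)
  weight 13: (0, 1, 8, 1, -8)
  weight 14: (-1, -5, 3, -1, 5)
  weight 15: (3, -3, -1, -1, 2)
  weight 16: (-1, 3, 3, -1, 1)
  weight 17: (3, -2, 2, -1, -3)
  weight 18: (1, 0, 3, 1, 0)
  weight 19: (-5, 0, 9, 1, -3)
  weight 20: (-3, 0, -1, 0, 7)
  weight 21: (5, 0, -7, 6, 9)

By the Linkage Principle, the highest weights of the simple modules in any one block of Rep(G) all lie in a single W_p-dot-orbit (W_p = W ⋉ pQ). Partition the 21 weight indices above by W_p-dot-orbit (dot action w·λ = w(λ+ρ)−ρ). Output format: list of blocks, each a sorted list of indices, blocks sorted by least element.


Dynkin diagram of C (from the 8 off-diagonal −1 entries): A_5.

Each λ_j+ρ reduced to Ā_11; 5-tuples below use C's row order:

  [1] (1, 4, 2, 1, 2)
  [2] (1, 1, 1, 0, 6)
  [3] (1, 1, 1, 0, 6)
  [4] (2, 1, 4, 2, 1)
  [5] (4, 2, 0, 0, 1)
  [6] (1, 1, 1, 0, 6)
  [7] (1, 4, 2, 1, 2)
  [8] (4, 2, 0, 0, 1)
  [9] (4, 2, 0, 0, 1)
  [10] (1, 4, 2, 1, 2)
  [11] (1, 1, 1, 0, 6)
  [12] (2, 1, 4, 2, 1)
  [13] (1, 4, 2, 1, 2)
  [14] (0, 4, 4, 0, 2)
  [15] (4, 2, 0, 0, 1)
  [16] (0, 4, 4, 0, 2)
  [17] (4, 2, 0, 0, 1)
  [18] (2, 1, 4, 2, 1)
  [19] (2, 1, 4, 2, 1)
  [20] (1, 1, 1, 0, 6)
  [21] (0, 4, 4, 0, 2)

Grouping the 21 weights by Ā_11-representative: 5 linkage classes.

[[1, 7, 10, 13], [2, 3, 6, 11, 20], [4, 12, 18, 19], [5, 8, 9, 15, 17], [14, 16, 21]]


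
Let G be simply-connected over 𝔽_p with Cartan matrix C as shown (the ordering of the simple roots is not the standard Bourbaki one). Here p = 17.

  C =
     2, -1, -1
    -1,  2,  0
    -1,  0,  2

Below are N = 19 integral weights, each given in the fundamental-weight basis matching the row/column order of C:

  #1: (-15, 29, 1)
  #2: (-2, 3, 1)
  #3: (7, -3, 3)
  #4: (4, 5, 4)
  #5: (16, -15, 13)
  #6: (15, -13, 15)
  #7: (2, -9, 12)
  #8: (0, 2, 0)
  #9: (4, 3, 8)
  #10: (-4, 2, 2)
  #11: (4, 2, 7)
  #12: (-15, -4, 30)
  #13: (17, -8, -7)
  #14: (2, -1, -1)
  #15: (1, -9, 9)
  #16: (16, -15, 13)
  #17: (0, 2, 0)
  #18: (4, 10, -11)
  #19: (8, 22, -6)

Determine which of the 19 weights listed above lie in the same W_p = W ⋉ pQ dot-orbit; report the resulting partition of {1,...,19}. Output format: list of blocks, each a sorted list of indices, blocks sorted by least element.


Type A_3, rank 3, |W|=24; reorder rows/cols to standard.

W_17-reps of the 19 weights in Ā_17 (same 3-coord order as C):

  λ_1+ρ ↦ (1, 3, 1);  λ_2+ρ ↦ (1, 3, 1);  λ_3+ρ ↦ (6, 2, 4);  λ_4+ρ ↦ (5, 6, 5);  λ_5+ρ ↦ (3, 0, 0);  λ_6+ρ ↦ (1, 3, 1);  λ_7+ρ ↦ (5, 3, 8);  λ_8+ρ ↦ (1, 3, 1);  λ_9+ρ ↦ (5, 3, 8);  λ_10+ρ ↦ (3, 0, 0);  λ_11+ρ ↦ (5, 3, 8);  λ_12+ρ ↦ (3, 0, 0);  λ_13+ρ ↦ (5, 6, 5);  λ_14+ρ ↦ (3, 0, 0);  λ_15+ρ ↦ (6, 2, 4);  λ_16+ρ ↦ (3, 0, 0);  λ_17+ρ ↦ (1, 3, 1);  λ_18+ρ ↦ (5, 6, 5);  λ_19+ρ ↦ (6, 2, 4)

Grouping the 19 weights by Ā_17-representative: 5 linkage classes.

[[1, 2, 6, 8, 17], [3, 15, 19], [4, 13, 18], [5, 10, 12, 14, 16], [7, 9, 11]]


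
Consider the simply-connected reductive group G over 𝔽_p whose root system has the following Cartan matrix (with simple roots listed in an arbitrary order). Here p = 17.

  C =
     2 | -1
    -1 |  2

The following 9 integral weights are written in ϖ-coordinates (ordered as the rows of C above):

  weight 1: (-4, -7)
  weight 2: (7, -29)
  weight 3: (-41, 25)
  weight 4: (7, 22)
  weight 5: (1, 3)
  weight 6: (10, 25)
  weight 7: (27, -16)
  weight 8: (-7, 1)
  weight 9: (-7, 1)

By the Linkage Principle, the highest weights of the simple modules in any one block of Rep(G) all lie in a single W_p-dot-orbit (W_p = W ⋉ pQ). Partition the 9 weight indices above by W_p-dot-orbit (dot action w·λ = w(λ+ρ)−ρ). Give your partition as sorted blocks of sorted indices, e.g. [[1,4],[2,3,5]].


A_2 Cartan matrix, 2 simple roots permuted; ρ=(1,1).

Folding the 9 weights λ_j+ρ into Ā_17 (reps in the given 2-coord order):

  λ_1 → (6, 3)
  λ_2 → (6, 3)
  λ_3 → (6, 3)
  λ_4 → (6, 3)
  λ_5 → (2, 4)
  λ_6 → (6, 3)
  λ_7 → (2, 4)
  λ_8 → (2, 4)
  λ_9 → (2, 4)

These 9 weights hit 2 W_17-dot-orbits; sizes (5, 4):

[[1, 2, 3, 4, 6], [5, 7, 8, 9]]


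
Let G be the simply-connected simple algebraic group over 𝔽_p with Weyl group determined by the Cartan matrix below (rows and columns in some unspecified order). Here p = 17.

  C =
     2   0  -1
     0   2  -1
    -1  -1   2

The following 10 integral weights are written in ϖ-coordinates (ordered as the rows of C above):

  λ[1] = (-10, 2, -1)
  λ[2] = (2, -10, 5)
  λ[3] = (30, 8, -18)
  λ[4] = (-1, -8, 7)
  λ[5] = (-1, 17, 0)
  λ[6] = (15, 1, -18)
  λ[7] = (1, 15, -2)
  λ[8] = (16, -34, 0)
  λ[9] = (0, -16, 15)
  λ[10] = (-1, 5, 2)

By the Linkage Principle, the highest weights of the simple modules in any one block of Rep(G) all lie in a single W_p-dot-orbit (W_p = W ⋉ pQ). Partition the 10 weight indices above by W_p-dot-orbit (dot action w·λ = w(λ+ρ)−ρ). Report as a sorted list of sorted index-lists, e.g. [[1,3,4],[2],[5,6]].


Type A_3, rank 3, |W|=24; reorder rows/cols to standard.

Each λ_j+ρ reduced to Ā_17; 3-tuples below use C's row order:

  λ_1+ρ ↦ (0, 6, 3) · λ_2+ρ ↦ (0, 6, 3) · λ_3+ρ ↦ (0, 6, 3) · λ_4+ρ ↦ (0, 7, 1) · λ_5+ρ ↦ (1, 15, 1) · λ_6+ρ ↦ (1, 15, 1) · λ_7+ρ ↦ (1, 15, 1) · λ_8+ρ ↦ (1, 15, 1) · λ_9+ρ ↦ (1, 15, 1) · λ_10+ρ ↦ (0, 6, 3)

Linkage partition of the 10 weights (3 classes, p=17):

[[1, 2, 3, 10], [4], [5, 6, 7, 8, 9]]


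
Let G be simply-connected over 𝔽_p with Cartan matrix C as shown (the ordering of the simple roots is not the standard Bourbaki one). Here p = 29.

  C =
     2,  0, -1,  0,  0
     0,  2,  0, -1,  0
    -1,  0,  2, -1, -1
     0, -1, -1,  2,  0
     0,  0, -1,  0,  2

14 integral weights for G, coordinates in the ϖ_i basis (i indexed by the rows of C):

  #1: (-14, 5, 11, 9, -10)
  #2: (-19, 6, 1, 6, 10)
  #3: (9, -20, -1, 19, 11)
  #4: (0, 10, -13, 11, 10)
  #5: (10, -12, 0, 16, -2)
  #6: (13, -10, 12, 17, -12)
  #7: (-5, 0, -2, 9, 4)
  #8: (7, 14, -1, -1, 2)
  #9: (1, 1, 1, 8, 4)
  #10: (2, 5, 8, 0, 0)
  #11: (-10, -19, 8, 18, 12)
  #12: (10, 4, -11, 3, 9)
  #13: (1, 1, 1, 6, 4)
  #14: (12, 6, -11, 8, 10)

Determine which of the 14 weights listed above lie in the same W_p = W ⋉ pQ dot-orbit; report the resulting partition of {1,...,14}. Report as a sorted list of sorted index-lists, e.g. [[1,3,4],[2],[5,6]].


Cartan matrix: type D_5 (|W|=1920); un-permuting the 5 rows.

W_29-reps of the 14 weights in Ā_29 (same 5-coord order as C):

    [1] (3, 6, 9, 0, 1)
    [2] (2, 2, 2, 7, 5)
    [3] (3, 6, 9, 0, 1)
    [4] (11, 11, 0, 0, 1)
    [5] (11, 11, 0, 0, 1)
    [6] (2, 2, 2, 7, 5)
    [7] (1, 1, 4, 5, 0)
    [8] (8, 15, 0, 0, 3)
    [9] (2, 2, 2, 7, 5)
    [10] (3, 6, 9, 0, 1)
    [11] (3, 6, 9, 0, 1)
    [12] (1, 1, 4, 5, 0)
    [13] (2, 2, 2, 7, 5)
    [14] (3, 6, 9, 0, 1)

5 distinct reps among the 14 weights ⇒ 5 W_29-linkage classes:

[[1, 3, 10, 11, 14], [2, 6, 9, 13], [4, 5], [7, 12], [8]]


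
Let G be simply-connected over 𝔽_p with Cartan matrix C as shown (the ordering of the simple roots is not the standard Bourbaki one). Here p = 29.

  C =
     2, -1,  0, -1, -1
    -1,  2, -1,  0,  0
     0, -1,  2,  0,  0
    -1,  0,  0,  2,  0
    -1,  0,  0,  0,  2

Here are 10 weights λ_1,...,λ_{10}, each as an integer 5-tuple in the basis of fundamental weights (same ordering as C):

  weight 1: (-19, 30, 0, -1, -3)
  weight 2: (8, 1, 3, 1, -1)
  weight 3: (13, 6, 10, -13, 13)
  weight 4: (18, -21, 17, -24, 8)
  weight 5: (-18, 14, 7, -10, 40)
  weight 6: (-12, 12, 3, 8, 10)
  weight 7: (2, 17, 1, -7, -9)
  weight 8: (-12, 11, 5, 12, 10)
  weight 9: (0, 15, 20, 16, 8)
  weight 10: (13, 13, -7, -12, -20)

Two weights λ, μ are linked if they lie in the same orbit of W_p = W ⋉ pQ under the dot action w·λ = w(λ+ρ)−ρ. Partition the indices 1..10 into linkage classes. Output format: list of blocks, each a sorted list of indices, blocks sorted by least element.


C ↔ D_5 under row/col permutation; |W(D_5)| = 1920.

Ā_29 reps of the 10 weights (D_5, coords as presented):

  λ_1 → (9, 2, 4, 2, 0) · λ_2 → (9, 2, 4, 2, 0) · λ_3 → (3, 6, 2, 5, 3) · λ_4 → (2, 2, 4, 1, 15) · λ_5 → (3, 6, 2, 5, 3) · λ_6 → (9, 2, 4, 2, 0) · λ_7 → (3, 6, 2, 5, 3) · λ_8 → (9, 2, 4, 2, 0) · λ_9 → (3, 6, 2, 5, 3) · λ_10 → (3, 6, 2, 5, 3)

These 10 weights hit 3 W_29-dot-orbits; sizes (4, 5, 1):

[[1, 2, 6, 8], [3, 5, 7, 9, 10], [4]]


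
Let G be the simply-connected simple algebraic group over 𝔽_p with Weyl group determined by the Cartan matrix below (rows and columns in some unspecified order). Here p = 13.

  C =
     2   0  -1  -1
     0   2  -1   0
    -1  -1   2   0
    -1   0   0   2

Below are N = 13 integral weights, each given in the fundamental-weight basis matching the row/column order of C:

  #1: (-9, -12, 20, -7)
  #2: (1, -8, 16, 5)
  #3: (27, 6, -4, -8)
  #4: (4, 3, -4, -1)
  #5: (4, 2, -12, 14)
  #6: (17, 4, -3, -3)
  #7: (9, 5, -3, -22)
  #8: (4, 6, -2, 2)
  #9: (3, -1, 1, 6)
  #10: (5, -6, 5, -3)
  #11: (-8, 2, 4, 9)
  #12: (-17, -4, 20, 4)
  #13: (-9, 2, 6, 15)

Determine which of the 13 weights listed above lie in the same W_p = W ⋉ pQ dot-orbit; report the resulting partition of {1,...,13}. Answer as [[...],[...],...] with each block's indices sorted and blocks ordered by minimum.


Cartan matrix: type A_4 (|W|=120); un-permuting the 4 rows.

λ_j+ρ reflected into Ā_13 (⟨·,θ^∨⟩≤13); 4-tuples as given:

    λ_1+ρ ↦ (2, 1, 3, 0)
    λ_2+ρ ↦ (4, 5, 1, 2)
    λ_3+ρ ↦ (4, 5, 1, 2)
    λ_4+ρ ↦ (2, 1, 3, 0)
    λ_5+ρ ↦ (3, 2, 1, 2)
    λ_6+ρ ↦ (5, 1, 2, 3)
    λ_7+ρ ↦ (2, 1, 3, 0)
    λ_8+ρ ↦ (4, 5, 1, 2)
    λ_9+ρ ↦ (4, 0, 2, 7)
    λ_10+ρ ↦ (4, 5, 1, 2)
    λ_11+ρ ↦ (5, 1, 2, 3)
    λ_12+ρ ↦ (2, 2, 3, 3)
    λ_13+ρ ↦ (5, 1, 2, 3)

6 distinct reps among the 13 weights ⇒ 6 W_13-linkage classes:

[[1, 4, 7], [2, 3, 8, 10], [5], [6, 11, 13], [9], [12]]
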